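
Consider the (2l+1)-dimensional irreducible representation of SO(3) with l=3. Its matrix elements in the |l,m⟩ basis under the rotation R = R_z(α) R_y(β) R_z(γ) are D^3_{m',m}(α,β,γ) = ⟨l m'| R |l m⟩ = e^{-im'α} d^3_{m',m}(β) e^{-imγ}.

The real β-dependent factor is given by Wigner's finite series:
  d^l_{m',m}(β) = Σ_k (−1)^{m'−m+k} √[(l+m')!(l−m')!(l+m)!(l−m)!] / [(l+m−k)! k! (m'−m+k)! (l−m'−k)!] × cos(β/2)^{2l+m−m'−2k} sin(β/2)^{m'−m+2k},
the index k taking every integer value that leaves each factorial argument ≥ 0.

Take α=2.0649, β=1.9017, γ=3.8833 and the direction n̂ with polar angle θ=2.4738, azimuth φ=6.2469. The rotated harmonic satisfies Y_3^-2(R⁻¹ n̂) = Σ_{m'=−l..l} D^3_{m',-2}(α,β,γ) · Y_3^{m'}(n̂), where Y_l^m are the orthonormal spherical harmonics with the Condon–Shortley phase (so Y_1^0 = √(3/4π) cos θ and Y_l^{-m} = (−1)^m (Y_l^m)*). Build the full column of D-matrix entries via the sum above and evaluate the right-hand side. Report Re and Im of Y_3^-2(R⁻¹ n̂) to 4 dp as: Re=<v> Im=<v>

Re=0.0362 Im=-0.0212

Need the full column D^3_{m',-2} for m'=−3..3 at α=2.0649, β=1.9017, γ=3.8833.
cos(β/2)=0.580991, sin(β/2)=0.813910
d^3_{-3,-2}: single k=1 term ⇒ +0.131978;  D = +0.023091+0.129942i
d^3_{-2,-2}: k∈[0..1] ⇒ +0.038461 -0.377400 = -0.338939;  D = -0.265674+0.210468i
d^3_{-1,-2}: k∈[0..1] ⇒ -0.170383 +0.668756 = +0.498374;  D = -0.457718-0.197157i
d^3_{0,-2}: k∈[0..1] ⇒ +0.413421 -0.811344 = -0.397923;  D = -0.034727-0.396405i
d^3_{1,-2}: k∈[0..1] ⇒ -0.668756 +0.656222 = -0.012534;  D = -0.010474+0.006885i
d^3_{2,-2}: k∈[0..1] ⇒ +0.740652 -0.290708 = +0.449944;  D = -0.395892-0.213820i
d^3_{3,-2}: single k=0 term ⇒ -0.508307;  D = +0.000561-0.508307i
Y_3^{m'}(θ=2.4738,φ=6.2469) and Σ D·Y over m':
  (+0.0231+0.1299i)·(+0.0985+0.0108i)  (-0.2657+0.2105i)·(-0.3069-0.0223i)  (-0.4577-0.1972i)·(+0.4165+0.0151i)  (-0.0347-0.3964i)·(-0.0242+0.0000i)  (-0.0105+0.0069i)·(-0.4165+0.0151i)  (-0.3959-0.2138i)·(-0.3069+0.0223i)  (+0.0006-0.5083i)·(-0.0985+0.0108i)
Y_3^-2(R⁻¹ n̂) = +0.036232-0.021231i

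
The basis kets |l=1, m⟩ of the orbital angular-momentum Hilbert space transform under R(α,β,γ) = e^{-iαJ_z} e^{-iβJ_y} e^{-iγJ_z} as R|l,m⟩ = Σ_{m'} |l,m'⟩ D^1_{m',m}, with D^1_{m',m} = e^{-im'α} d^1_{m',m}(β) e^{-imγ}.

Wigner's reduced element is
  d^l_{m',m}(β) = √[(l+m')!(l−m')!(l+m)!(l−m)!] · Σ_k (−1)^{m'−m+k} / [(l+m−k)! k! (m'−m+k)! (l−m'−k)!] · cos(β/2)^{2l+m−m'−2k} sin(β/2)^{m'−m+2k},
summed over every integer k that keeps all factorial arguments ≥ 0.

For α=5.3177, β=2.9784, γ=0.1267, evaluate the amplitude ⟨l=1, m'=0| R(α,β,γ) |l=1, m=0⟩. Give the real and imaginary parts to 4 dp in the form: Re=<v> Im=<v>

Re=-0.9867 Im=0.0000

Split into d^1_{0,0}(β=2.9784) × two z-phases.
c=cos(2.9784/2)=0.081506, s=sin(2.9784/2)=0.996673; N=√[1·1·1·1]=1.000000
k∈{0,1} keeps every argument non-negative
  k=0: (−1)^0·1.0000/(1)·0.0815^2·0.9967^0 = +0.006643
  k=1: (−1)^1·1.0000/(1)·0.0815^0·0.9967^2 = -0.993357
d^1_{0,0}(2.9784) = +0.006643 -0.993357 = -0.986714
Attach z-rotation phases: D = e^{-i(0)(5.3177)}·(-0.986714)·e^{-i(0)(0.1267)} = -0.986714+0.000000i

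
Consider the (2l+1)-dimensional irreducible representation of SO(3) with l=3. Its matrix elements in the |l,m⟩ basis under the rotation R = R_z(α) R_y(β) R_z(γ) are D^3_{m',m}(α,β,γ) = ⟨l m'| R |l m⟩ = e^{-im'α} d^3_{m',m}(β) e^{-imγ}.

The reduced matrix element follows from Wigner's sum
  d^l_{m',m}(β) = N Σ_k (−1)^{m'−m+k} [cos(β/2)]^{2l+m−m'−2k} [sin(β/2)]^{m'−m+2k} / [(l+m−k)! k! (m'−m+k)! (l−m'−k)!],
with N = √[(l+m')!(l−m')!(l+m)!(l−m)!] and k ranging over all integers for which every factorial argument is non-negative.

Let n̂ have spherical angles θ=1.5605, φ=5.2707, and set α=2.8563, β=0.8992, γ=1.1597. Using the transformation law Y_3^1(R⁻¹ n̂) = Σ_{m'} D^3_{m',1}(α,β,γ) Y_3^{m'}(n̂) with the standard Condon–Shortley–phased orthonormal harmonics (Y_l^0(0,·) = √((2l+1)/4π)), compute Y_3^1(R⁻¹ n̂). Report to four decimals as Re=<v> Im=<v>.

Need the full column D^3_{m',1} for m'=−3..3 at α=2.8563, β=0.8992, γ=1.1597.
cos(β/2)=0.900621, sin(β/2)=0.434605
d^3_{-3,1}: single k=4 term ⇒ +0.112075;  D = +0.048222+0.101171i
d^3_{-2,1}: k∈[3..4] ⇒ +0.379264 -0.044159 = +0.335105;  D = -0.053219-0.330852i
d^3_{-1,1}: k∈[2..4] ⇒ +0.745606 -0.231502 +0.006739 = +0.520843;  D = -0.065351+0.516727i
d^3_{0,1}: k∈[1..3] ⇒ +0.892064 -0.623194 +0.048374 = +0.317244;  D = +0.126775-0.290812i
d^3_{1,1}: k∈[0..2] ⇒ +0.533645 -0.994142 +0.173626 = -0.286871;  D = +0.184014-0.220077i
d^3_{2,1}: k∈[0..1] ⇒ -0.814339 +0.379264 = -0.435076;  D = -0.361736+0.241739i
d^3_{3,1}: single k=0 term ⇒ +0.481287;  D = -0.459244+0.143986i
Y_3^{m'}(θ=1.5605,φ=5.2707) and Σ D·Y over m':
  (+0.0482+0.1012i)·(-0.4149+0.0434i)  (-0.0532-0.3309i)·(-0.0046+0.0095i)  (-0.0654+0.5167i)·(-0.1711-0.2739i)  (+0.1268-0.2908i)·(-0.0115+0.0000i)  (+0.1840-0.2201i)·(+0.1711-0.2739i)  (-0.3617+0.2417i)·(-0.0046-0.0095i)  (-0.4592+0.1440i)·(+0.4149+0.0434i)
Y_3^1(R⁻¹ n̂) = -0.091375-0.151958i

Re=-0.0914 Im=-0.1520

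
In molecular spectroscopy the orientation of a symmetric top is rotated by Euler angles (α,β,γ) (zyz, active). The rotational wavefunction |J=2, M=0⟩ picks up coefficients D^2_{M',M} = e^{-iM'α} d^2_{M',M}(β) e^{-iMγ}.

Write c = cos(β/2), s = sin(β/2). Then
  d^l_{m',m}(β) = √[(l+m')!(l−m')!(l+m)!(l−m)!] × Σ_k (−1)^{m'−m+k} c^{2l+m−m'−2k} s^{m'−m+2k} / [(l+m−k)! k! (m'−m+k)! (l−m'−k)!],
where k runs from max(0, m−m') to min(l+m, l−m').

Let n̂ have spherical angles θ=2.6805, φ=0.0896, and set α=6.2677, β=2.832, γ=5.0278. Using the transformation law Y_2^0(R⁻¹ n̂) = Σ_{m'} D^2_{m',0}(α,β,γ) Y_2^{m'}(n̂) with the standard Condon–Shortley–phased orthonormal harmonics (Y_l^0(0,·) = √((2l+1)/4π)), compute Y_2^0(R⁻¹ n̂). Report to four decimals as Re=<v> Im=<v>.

Re=0.6078 Im=0.0000

Need the full column D^2_{m',0} for m'=−2..2 at α=6.2677, β=2.832, γ=5.0278.
cos(β/2)=0.154179, sin(β/2)=0.988043
d^2_{-2,0}: single k=2 term ⇒ +0.056843;  D = +0.056816-0.001760i
d^2_{-1,0}: k∈[1..2] ⇒ +0.008870 -0.364274 = -0.355404;  D = -0.355361+0.005503i
d^2_{0,0}: k∈[0..2] ⇒ +0.000565 -0.092824 +0.953023 = +0.860764;  D = +0.860764+0.000000i
d^2_{1,0}: k∈[0..1] ⇒ -0.008870 +0.364274 = +0.355404;  D = +0.355361+0.005503i
d^2_{2,0}: single k=0 term ⇒ +0.056843;  D = +0.056816+0.001760i
Y_2^{m'}(θ=2.6805,φ=0.0896) and Σ D·Y over m':
  (+0.0568-0.0018i)·(+0.0752-0.0136i)  (-0.3554+0.0055i)·(-0.3066+0.0275i)  (+0.8608+0.0000i)·(+0.4435+0.0000i)  (+0.3554+0.0055i)·(+0.3066+0.0275i)  (+0.0568+0.0018i)·(+0.0752+0.0136i)
Y_2^0(R⁻¹ n̂) = +0.607834+0.000000i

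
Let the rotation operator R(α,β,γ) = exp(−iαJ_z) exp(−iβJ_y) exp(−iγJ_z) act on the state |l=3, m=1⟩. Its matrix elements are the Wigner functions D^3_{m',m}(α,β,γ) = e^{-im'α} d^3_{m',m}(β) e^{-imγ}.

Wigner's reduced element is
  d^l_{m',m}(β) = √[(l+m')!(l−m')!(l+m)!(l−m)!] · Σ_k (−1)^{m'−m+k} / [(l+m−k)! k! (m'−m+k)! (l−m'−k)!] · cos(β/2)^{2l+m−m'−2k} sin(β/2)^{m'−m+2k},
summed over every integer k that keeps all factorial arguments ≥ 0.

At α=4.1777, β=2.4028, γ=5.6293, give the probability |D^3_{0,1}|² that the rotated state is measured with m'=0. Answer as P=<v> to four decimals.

P=0.2553

Split into d^3_{0,1}(β=2.4028) × two z-phases.
c=cos(2.4028/2)=0.361053, s=sin(2.4028/2)=0.932545; N=√[6·6·24·2]=41.569219
k: max(0,(1)−(0))=1 … min(3+(1),3−(0))=3
  k=1: (−1)^0·41.5692/(12)·0.3611^5·0.9325^1 = +0.019820
  k=2: (−1)^1·41.5692/(4)·0.3611^3·0.9325^3 = -0.396673
  k=3: (−1)^2·41.5692/(12)·0.3611^1·0.9325^5 = +0.882086
d^3_{0,1}(2.4028) = +0.019820 -0.396673 +0.882086 = +0.505233
|D^3_{0,1}|² = |d^3_{0,1}(β)|² = (+0.505233)² = 0.255261 (the z-rotation phases have unit modulus)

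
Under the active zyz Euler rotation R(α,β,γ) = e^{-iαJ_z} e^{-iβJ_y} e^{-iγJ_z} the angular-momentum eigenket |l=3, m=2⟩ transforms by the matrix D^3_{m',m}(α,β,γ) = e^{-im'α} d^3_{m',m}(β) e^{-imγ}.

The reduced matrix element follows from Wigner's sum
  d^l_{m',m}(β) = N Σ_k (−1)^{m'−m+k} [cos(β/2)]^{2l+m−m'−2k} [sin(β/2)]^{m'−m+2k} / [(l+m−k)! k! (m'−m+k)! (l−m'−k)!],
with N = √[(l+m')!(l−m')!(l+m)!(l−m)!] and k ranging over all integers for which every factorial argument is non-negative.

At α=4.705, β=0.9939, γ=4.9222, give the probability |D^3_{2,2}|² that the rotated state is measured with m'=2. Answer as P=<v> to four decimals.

D^3_{2,2}(4.705,0.9939,4.9222) = e^{-i·2·4.705}·d^3_{2,2}(0.9939)·e^{-i·2·4.9222}. Compute d first:
Half-angle: c=0.879041, s=0.476747. N=√(120·1·120·1)=120.000000
Admissible k: 0..1 (factorial args all ≥0)
  k=0: (−1)^0·120.0000/(120)·0.8790^6·0.4767^0 = +0.461375
  k=1: (−1)^1·120.0000/(24)·0.8790^4·0.4767^2 = -0.678549
d^3_{2,2}(0.9939) = +0.461375 -0.678549 = -0.217174
|D^3_{2,2}|² = |d^3_{2,2}(β)|² = (-0.217174)² = 0.047165 (the z-rotation phases have unit modulus)

P=0.0472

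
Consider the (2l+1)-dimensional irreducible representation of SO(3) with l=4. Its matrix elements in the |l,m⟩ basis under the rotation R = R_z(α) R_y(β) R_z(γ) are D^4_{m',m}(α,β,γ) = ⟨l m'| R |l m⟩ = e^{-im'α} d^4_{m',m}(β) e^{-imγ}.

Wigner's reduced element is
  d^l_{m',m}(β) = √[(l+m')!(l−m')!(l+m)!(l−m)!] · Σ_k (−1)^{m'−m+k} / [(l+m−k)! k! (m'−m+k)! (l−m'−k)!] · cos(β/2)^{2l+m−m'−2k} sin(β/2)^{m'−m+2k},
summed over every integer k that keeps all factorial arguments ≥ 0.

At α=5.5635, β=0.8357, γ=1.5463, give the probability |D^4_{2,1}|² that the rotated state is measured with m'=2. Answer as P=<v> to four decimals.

Split into d^4_{2,1}(β=0.8357) × two z-phases.
c=cos(0.8357/2)=0.913964, s=sin(0.8357/2)=0.405796; N=√[720·2·120·6]=1018.233765
The bounds max(0,m−m')=0 and min(l+m,l−m')=2 give 3 terms
  k=0: (−1)^1·1018.2338/(240)·0.9140^7·0.4058^1 = -0.917163
  k=1: (−1)^2·1018.2338/(48)·0.9140^5·0.4058^3 = +0.904014
  k=2: (−1)^3·1018.2338/(72)·0.9140^3·0.4058^5 = -0.118807
d^4_{2,1}(0.8357) = -0.917163 +0.904014 -0.118807 = -0.131956
|D^4_{2,1}|² = |d^4_{2,1}(β)|² = (-0.131956)² = 0.017412 (the z-rotation phases have unit modulus)

P=0.0174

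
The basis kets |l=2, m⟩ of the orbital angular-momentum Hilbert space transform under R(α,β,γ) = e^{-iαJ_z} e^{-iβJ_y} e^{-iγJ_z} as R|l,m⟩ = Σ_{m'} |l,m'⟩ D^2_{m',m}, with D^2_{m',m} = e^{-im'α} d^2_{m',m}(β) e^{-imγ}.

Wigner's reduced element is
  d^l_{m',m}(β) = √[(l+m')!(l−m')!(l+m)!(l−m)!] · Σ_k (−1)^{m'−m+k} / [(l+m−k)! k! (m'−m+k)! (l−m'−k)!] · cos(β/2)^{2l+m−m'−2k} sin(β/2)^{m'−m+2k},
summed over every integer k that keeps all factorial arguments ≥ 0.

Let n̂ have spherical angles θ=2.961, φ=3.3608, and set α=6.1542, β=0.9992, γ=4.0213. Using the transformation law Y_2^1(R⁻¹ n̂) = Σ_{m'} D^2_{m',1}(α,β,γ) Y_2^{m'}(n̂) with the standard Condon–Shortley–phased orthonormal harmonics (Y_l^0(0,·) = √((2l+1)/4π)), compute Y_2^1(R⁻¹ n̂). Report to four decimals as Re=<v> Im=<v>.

Need the full column D^2_{m',1} for m'=−2..2 at α=6.1542, β=0.9992, γ=4.0213.
cos(β/2)=0.877774, sin(β/2)=0.479074
d^2_{-2,1}: single k=3 term ⇒ +0.193029;  D = -0.081015+0.175205i
d^2_{-1,1}: k∈[2..3] ⇒ +0.530509 -0.052676 = +0.477833;  D = -0.254670+0.404312i
d^2_{0,1}: k∈[1..2] ⇒ +0.793647 -0.236411 = +0.557236;  D = -0.355169+0.429379i
d^2_{1,1}: k∈[0..1] ⇒ +0.593651 -0.530509 = +0.063142;  D = -0.046169+0.043073i
d^2_{2,1}: single k=0 term ⇒ -0.648010;  D = +0.526746-0.377432i
Y_2^{m'}(θ=2.961,φ=3.3608) and Σ D·Y over m':
  (-0.0810+0.1752i)·(+0.0113-0.0053i)  (-0.2547+0.4043i)·(+0.1332-0.0297i)  (-0.3552+0.4294i)·(+0.6003+0.0000i)  (-0.0462+0.0431i)·(-0.1332-0.0297i)  (+0.5267-0.3774i)·(+0.0113+0.0053i)
Y_2^1(R⁻¹ n̂) = -0.219741+0.315732i

Re=-0.2197 Im=0.3157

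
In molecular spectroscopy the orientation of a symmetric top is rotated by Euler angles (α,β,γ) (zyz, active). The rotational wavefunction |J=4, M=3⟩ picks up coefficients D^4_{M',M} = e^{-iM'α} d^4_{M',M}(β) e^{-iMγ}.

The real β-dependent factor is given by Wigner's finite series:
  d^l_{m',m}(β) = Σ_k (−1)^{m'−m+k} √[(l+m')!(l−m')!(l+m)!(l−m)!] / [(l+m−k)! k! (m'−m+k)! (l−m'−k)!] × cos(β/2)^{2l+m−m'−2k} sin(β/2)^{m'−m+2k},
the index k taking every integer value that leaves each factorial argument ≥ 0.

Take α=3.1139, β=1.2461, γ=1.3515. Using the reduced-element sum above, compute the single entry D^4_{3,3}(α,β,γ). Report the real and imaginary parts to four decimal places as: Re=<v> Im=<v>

First d^4_{3,3}(β=1.2461), then the phase factors e^{-i(3)α} and e^{-i(3)γ}:
Half-angle: c=0.812103, s=0.583515. N=√(5040·1·5040·1)=5040.000000
k∈{0,1} keeps every argument non-negative
  k=0: (−1)^0·5040.0000/(5040)·0.8121^8·0.5835^0 = +0.189185
  k=1: (−1)^1·5040.0000/(720)·0.8121^6·0.5835^2 = -0.683702
d^4_{3,3}(1.2461) = +0.189185 -0.683702 = -0.494517
Attach z-rotation phases: D = e^{-i(3)(3.1139)}·(-0.494517)·e^{-i(3)(1.3515)} = -0.333800+0.364863i

Re=-0.3338 Im=0.3649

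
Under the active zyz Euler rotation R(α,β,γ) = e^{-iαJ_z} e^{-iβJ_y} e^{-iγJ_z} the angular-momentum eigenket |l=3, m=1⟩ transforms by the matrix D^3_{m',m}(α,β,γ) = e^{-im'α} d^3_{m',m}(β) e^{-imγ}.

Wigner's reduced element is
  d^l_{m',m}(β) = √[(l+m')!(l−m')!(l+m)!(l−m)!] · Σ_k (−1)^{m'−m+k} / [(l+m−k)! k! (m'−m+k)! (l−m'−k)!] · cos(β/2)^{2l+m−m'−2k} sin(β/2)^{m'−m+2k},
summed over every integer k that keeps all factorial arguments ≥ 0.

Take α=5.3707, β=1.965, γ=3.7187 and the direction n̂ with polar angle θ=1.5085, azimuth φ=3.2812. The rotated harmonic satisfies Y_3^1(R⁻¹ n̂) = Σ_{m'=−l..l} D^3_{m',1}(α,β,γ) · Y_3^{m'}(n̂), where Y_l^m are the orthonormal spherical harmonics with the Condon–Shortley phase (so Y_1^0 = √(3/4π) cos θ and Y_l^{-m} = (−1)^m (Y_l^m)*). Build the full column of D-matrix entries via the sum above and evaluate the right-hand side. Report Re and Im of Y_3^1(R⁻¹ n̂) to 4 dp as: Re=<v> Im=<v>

Re=-0.0182 Im=-0.0402

Need the full column D^3_{m',1} for m'=−3..3 at α=5.3707, β=1.965, γ=3.7187.
cos(β/2)=0.554945, sin(β/2)=0.831887
d^3_{-3,1}: single k=4 term ⇒ +0.571219;  D = +0.562695-0.098312i
d^3_{-2,1}: k∈[3..4] ⇒ +0.622261 -0.699153 = -0.076892;  D = -0.056808-0.051820i
d^3_{-1,1}: k∈[2..4] ⇒ +0.393803 -1.179906 +0.331426 = -0.454676;  D = +0.036881-0.453178i
d^3_{0,1}: k∈[1..3] ⇒ +0.151671 -1.022479 +0.765884 = -0.104924;  D = +0.087931-0.057247i
d^3_{1,1}: k∈[0..2] ⇒ +0.029208 -0.525070 +0.884929 = +0.389067;  D = -0.367390-0.128052i
d^3_{2,1}: k∈[0..1] ⇒ -0.138456 +0.622261 = +0.483804;  D = -0.153535-0.458796i
d^3_{3,1}: single k=0 term ⇒ +0.254199;  D = +0.141332-0.211287i
Y_3^{m'}(θ=1.5085,φ=3.2812) and Σ D·Y over m':
  (+0.5627-0.0983i)·(-0.3789+0.1687i)  (-0.0568-0.0518i)·(+0.0609-0.0175i)  (+0.0369-0.4532i)·(+0.3132-0.0440i)  (+0.0879-0.0572i)·(-0.0692+0.0000i)  (-0.3674-0.1281i)·(-0.3132-0.0440i)  (-0.1535-0.4588i)·(+0.0609+0.0175i)  (+0.1413-0.2113i)·(+0.3789+0.1687i)
Y_3^1(R⁻¹ n̂) = -0.018198-0.040172i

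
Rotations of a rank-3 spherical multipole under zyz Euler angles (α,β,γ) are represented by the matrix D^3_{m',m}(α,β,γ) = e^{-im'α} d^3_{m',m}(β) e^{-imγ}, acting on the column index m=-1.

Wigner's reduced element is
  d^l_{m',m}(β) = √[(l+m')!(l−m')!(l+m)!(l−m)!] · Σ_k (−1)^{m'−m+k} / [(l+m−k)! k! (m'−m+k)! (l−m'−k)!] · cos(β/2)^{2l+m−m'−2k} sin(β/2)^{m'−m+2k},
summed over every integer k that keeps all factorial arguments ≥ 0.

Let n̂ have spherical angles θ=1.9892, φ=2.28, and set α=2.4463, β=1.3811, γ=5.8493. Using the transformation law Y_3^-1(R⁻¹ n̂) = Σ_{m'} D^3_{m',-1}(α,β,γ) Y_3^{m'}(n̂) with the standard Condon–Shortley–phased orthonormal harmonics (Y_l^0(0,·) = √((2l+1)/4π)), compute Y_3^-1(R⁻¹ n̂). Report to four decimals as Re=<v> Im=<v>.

Re=0.4248 Im=-0.0747

Need the full column D^3_{m',-1} for m'=−3..3 at α=2.4463, β=1.3811, γ=5.8493.
cos(β/2)=0.770896, sin(β/2)=0.636961
d^3_{-3,-1}: single k=2 term ⇒ +0.554951;  D = +0.451072+0.323272i
d^3_{-2,-1}: k∈[1..2] ⇒ +0.548392 -0.748783 = -0.200391;  D = +0.050291+0.193978i
d^3_{-1,-1}: k∈[0..2] ⇒ +0.209881 -1.146301 +0.586941 = -0.349478;  D = +0.149368-0.315950i
d^3_{0,-1}: k∈[0..2] ⇒ -0.600734 +1.230376 -0.279996 = +0.349647;  D = +0.317248-0.146991i
d^3_{1,-1}: k∈[0..2] ⇒ +0.859726 -0.782588 +0.066785 = +0.143922;  D = -0.139033-0.037195i
d^3_{2,-1}: k∈[0..1] ⇒ -0.748783 +0.255600 = -0.493183;  D = -0.284182-0.403076i
d^3_{3,-1}: single k=0 term ⇒ +0.378869;  D = +0.030729-0.377621i
Y_3^{m'}(θ=1.9892,φ=2.28) and Σ D·Y over m':
  (+0.4511+0.3233i)·(+0.2702-0.1682i)  (+0.0503+0.1940i)·(+0.0526-0.3427i)  (+0.1494-0.3159i)·(+0.0336+0.0391i)  (+0.3172-0.1470i)·(+0.3297+0.0000i)  (-0.1390-0.0372i)·(-0.0336+0.0391i)  (-0.2842-0.4031i)·(+0.0526+0.3427i)  (+0.0307-0.3776i)·(-0.2702-0.1682i)
Y_3^-1(R⁻¹ n̂) = +0.424827-0.074692i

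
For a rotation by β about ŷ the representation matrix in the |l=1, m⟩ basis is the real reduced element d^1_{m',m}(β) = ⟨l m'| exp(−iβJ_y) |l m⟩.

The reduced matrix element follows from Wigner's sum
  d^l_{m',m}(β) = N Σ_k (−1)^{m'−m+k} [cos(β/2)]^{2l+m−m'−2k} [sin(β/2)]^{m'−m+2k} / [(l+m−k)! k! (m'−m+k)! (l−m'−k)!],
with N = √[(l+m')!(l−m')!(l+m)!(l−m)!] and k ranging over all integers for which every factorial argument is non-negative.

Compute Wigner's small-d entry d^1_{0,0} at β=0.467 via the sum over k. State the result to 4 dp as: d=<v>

d=0.8929

d^1_{0,0}(β=0.467) via Wigner's sum:
c=cos(0.467/2)=0.972863, s=sin(0.467/2)=0.231384; N=√[1·1·1·1]=1.000000
Admissible k: 0..1 (factorial args all ≥0)
  k=0: (−1)^0·1.0000/(1)·0.9729^2·0.2314^0 = +0.946461
  k=1: (−1)^1·1.0000/(1)·0.9729^0·0.2314^2 = -0.053539
d^1_{0,0}(0.467) = +0.946461 -0.053539 = +0.892923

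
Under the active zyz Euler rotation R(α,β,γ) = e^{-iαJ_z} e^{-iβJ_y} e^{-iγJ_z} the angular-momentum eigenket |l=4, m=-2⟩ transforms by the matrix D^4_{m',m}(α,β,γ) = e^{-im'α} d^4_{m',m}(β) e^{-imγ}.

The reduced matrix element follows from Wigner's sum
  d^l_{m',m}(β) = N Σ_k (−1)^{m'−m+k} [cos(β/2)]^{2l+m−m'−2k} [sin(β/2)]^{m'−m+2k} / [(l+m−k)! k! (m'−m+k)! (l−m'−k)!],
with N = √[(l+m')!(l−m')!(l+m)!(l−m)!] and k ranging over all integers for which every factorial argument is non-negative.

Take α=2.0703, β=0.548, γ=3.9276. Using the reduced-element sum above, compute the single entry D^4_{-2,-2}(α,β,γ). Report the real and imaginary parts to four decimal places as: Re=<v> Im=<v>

Re=0.0904 Im=-0.0580

First d^4_{-2,-2}(β=0.548), then the phase factors e^{-i(-2)α} and e^{-i(-2)γ}:
With c≡cos(β/2)=0.962696 and s≡sin(β/2)=0.270584, N=[2·720·2·720]^{1/2}=1440.000000
Admissible k: 0..2 (factorial args all ≥0)
  k=0: (−1)^0·1440.0000/(1440)·0.9627^8·0.2706^0 = +0.737759
  k=1: (−1)^1·1440.0000/(120)·0.9627^6·0.2706^2 = -0.699395
  k=2: (−1)^2·1440.0000/(96)·0.9627^4·0.2706^4 = +0.069065
d^4_{-2,-2}(0.548) = +0.737759 -0.699395 +0.069065 = +0.107429
Attach z-rotation phases: D = e^{-i(-2)(2.0703)}·(+0.107429)·e^{-i(-2)(3.9276)} = +0.090412-0.058024i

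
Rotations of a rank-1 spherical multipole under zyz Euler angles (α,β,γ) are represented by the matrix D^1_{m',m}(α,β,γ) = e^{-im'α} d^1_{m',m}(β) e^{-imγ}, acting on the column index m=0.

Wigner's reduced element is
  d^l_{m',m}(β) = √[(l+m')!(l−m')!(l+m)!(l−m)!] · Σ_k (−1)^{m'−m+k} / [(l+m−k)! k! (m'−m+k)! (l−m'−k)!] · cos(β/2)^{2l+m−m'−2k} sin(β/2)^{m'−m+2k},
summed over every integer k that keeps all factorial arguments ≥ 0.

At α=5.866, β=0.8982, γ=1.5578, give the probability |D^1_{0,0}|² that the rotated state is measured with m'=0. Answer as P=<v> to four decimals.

Split into d^1_{0,0}(β=0.8982) × two z-phases.
Half-angle: c=0.900838, s=0.434155. N=√(1·1·1·1)=1.000000
k∈{0,1} keeps every argument non-negative
  k=0: (−1)^0·1.0000/(1)·0.9008^2·0.4342^0 = +0.811509
  k=1: (−1)^1·1.0000/(1)·0.9008^0·0.4342^2 = -0.188491
d^1_{0,0}(0.8982) = +0.811509 -0.188491 = +0.623019
|D^1_{0,0}|² = |d^1_{0,0}(β)|² = (+0.623019)² = 0.388153 (the z-rotation phases have unit modulus)

P=0.3882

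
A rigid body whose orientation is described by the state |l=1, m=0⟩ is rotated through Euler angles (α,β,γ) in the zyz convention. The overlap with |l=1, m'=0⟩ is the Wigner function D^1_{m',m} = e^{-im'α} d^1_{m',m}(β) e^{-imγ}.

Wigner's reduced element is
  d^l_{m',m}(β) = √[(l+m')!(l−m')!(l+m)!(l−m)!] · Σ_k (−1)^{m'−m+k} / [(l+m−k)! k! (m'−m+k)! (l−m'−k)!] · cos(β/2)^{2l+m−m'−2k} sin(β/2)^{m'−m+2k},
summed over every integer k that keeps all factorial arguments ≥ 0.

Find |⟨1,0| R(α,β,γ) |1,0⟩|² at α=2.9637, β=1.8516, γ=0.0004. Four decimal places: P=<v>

P=0.0768

D^1_{0,0}(2.9637,1.8516,0.0004) = e^{-i·0·2.9637}·d^1_{0,0}(1.8516)·e^{-i·0·0.0004}. Compute d first:
Half-angle: c=0.601196, s=0.799102. N=√(1·1·1·1)=1.000000
Admissible k: 0..1 (factorial args all ≥0)
  k=0: (−1)^0·1.0000/(1)·0.6012^2·0.7991^0 = +0.361436
  k=1: (−1)^1·1.0000/(1)·0.6012^0·0.7991^2 = -0.638564
d^1_{0,0}(1.8516) = +0.361436 -0.638564 = -0.277128
|D^1_{0,0}|² = |d^1_{0,0}(β)|² = (-0.277128)² = 0.076800 (the z-rotation phases have unit modulus)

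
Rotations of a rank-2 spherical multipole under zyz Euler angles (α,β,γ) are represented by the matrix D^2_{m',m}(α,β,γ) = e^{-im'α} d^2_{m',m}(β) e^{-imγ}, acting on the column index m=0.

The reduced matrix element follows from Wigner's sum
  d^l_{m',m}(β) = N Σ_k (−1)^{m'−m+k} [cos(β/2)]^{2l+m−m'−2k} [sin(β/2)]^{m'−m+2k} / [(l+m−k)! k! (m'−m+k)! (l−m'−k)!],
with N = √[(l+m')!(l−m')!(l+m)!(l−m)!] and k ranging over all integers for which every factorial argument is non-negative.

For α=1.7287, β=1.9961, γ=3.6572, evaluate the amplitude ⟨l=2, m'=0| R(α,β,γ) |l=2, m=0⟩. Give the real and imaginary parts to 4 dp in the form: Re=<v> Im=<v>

Re=-0.2446 Im=0.0000

D^2_{0,0}(1.7287,1.9961,3.6572) = e^{-i·0·1.7287}·d^2_{0,0}(1.9961)·e^{-i·0·3.6572}. Compute d first:
Half-angle: c=0.541942, s=0.840416. N=√(2·2·2·2)=4.000000
The bounds max(0,m−m')=0 and min(l+m,l−m')=2 give 3 terms
  k=0: (−1)^0·4.0000/(4)·0.5419^4·0.8404^0 = +0.086260
  k=1: (−1)^1·4.0000/(1)·0.5419^2·0.8404^2 = -0.829763
  k=2: (−1)^2·4.0000/(4)·0.5419^0·0.8404^4 = +0.498858
d^2_{0,0}(1.9961) = +0.086260 -0.829763 +0.498858 = -0.244645
Phases: e^{-i·(0)·1.7287}=+1.000000+0.000000i, e^{-i·(0)·3.6572}=+1.000000+0.000000i ⇒ D=-0.244645+0.000000i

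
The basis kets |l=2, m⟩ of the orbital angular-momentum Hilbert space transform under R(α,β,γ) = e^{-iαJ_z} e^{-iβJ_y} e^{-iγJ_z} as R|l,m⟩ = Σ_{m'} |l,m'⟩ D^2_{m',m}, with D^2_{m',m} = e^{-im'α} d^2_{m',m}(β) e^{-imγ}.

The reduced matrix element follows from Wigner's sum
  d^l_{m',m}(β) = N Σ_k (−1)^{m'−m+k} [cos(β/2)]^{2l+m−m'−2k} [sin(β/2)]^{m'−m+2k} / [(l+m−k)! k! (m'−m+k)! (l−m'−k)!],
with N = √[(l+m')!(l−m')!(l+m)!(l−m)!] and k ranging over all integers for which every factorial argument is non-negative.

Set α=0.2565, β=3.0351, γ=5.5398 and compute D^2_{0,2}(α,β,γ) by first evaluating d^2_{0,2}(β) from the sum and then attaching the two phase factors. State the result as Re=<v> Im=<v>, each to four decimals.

Re=0.0006 Im=0.0069

First d^2_{0,2}(β=3.0351), then the phase factors e^{-i(0)α} and e^{-i(2)γ}:
Half-angle: c=0.053221, s=0.998583. N=√(2·2·24·1)=9.797959
k: max(0,(2)−(0))=2 … min(2+(2),2−(0))=2
  k=2: (−1)^0·9.7980/(4)·0.0532^2·0.9986^2 = +0.006919
d^2_{0,2}(3.0351) = +0.006919
Attach z-rotation phases: D = e^{-i(0)(0.2565)}·(+0.006919)·e^{-i(2)(5.5398)} = +0.000581+0.006894i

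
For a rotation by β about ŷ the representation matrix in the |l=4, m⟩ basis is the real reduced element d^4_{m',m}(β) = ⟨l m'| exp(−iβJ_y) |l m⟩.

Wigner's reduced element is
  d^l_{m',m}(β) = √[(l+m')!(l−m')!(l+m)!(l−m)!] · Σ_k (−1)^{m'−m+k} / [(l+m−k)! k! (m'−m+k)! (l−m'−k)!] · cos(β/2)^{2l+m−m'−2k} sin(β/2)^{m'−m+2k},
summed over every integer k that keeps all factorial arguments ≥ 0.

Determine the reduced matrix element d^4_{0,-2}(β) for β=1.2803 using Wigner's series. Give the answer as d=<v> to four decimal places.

d=-0.1545

d^4_{0,-2}(β=1.2803) via Wigner's sum:
Half-angle: c=0.802006, s=0.597316. N=√(24·24·2·720)=910.735966
k: max(0,(-2)−(0))=0 … min(4+(-2),4−(0))=2
  k=0: (−1)^2·910.7360/(96)·0.8020^6·0.5973^2 = +0.900732
  k=1: (−1)^3·910.7360/(36)·0.8020^4·0.5973^4 = -1.332345
  k=2: (−1)^4·910.7360/(96)·0.8020^2·0.5973^6 = +0.277141
d^4_{0,-2}(1.2803) = +0.900732 -1.332345 +0.277141 = -0.154472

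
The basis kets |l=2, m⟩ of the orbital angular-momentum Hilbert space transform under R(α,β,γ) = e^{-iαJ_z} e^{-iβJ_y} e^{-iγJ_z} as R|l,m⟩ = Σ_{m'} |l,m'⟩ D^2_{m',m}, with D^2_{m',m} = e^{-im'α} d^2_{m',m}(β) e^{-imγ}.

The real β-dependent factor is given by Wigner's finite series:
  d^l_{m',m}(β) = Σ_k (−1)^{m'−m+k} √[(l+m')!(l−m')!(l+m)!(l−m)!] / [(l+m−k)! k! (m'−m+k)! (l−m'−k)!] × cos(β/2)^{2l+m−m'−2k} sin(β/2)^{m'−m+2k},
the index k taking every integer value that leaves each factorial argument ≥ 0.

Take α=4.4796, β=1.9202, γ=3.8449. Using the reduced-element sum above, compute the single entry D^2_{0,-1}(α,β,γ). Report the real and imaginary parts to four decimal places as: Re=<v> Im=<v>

Re=-0.3005 Im=-0.2548

Split into d^2_{0,-1}(β=1.9202) × two z-phases.
With c≡cos(β/2)=0.573438 and s≡sin(β/2)=0.819249, N=[2·2·1·6]^{1/2}=4.898979
k∈{0,1} keeps every argument non-negative
  k=0: (−1)^1·4.8990/(2)·0.5734^3·0.8192^1 = -0.378400
  k=1: (−1)^2·4.8990/(2)·0.5734^1·0.8192^3 = +0.772342
d^2_{0,-1}(1.9202) = -0.378400 +0.772342 = +0.393942
Attach z-rotation phases: D = e^{-i(0)(4.4796)}·(+0.393942)·e^{-i(-1)(3.8449)} = -0.300463-0.254780i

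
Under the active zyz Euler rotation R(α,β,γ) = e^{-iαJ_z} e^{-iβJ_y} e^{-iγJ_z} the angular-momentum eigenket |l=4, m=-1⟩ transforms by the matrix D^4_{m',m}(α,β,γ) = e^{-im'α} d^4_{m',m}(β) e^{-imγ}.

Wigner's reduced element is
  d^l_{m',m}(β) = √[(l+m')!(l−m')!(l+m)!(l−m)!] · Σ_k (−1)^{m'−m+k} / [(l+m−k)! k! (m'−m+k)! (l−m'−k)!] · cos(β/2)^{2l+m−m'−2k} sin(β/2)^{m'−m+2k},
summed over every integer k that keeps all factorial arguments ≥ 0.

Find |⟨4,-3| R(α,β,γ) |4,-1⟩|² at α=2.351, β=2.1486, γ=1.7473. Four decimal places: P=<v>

P=0.1125

First d^4_{-3,-1}(β=2.1486), then the phase factors e^{-i(-3)α} and e^{-i(-1)γ}:
c=cos(2.1486/2)=0.476348, s=sin(2.1486/2)=0.879257; N=√[1·5040·6·120]=1904.940944
The bounds max(0,m−m')=2 and min(l+m,l−m')=3 give 2 terms
  k=2: (−1)^0·1904.9409/(240)·0.4763^6·0.8793^2 = +0.071688
  k=3: (−1)^1·1904.9409/(144)·0.4763^4·0.8793^4 = -0.407079
d^4_{-3,-1}(2.1486) = +0.071688 -0.407079 = -0.335391
|D^4_{-3,-1}|² = |d^4_{-3,-1}(β)|² = (-0.335391)² = 0.112487 (the z-rotation phases have unit modulus)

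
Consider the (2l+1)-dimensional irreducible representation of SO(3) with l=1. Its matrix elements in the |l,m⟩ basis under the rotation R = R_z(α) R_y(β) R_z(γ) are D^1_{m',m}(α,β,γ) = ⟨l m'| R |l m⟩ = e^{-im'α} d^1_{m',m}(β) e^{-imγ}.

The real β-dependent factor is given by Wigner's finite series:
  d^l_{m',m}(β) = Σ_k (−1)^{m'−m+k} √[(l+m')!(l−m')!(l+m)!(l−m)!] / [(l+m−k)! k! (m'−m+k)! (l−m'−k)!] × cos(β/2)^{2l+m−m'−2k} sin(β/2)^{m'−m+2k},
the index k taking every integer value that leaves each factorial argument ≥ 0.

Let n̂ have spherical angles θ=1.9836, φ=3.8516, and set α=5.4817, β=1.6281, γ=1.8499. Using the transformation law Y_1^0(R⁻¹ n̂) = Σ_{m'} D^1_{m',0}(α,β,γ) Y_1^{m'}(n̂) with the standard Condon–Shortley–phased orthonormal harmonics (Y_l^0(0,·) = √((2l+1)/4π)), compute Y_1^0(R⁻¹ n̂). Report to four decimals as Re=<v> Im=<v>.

Need the full column D^1_{m',0} for m'=−1..1 at α=5.4817, β=1.6281, γ=1.8499.
cos(β/2)=0.686559, sin(β/2)=0.727074
d^1_{-1,0}: single k=1 term ⇒ +0.705946;  D = +0.491085-0.507145i
d^1_{0,0}: k∈[0..1] ⇒ +0.471364 -0.528636 = -0.057272;  D = -0.057272+0.000000i
d^1_{1,0}: single k=0 term ⇒ -0.705946;  D = -0.491085-0.507145i
Y_1^{m'}(θ=1.9836,φ=3.8516) and Σ D·Y over m':
  (+0.4911-0.5071i)·(-0.2400+0.2063i)  (-0.0573+0.0000i)·(-0.1960+0.0000i)  (-0.4911-0.5071i)·(+0.2400+0.2063i)
Y_1^0(R⁻¹ n̂) = -0.015256+0.000000i

Re=-0.0153 Im=0.0000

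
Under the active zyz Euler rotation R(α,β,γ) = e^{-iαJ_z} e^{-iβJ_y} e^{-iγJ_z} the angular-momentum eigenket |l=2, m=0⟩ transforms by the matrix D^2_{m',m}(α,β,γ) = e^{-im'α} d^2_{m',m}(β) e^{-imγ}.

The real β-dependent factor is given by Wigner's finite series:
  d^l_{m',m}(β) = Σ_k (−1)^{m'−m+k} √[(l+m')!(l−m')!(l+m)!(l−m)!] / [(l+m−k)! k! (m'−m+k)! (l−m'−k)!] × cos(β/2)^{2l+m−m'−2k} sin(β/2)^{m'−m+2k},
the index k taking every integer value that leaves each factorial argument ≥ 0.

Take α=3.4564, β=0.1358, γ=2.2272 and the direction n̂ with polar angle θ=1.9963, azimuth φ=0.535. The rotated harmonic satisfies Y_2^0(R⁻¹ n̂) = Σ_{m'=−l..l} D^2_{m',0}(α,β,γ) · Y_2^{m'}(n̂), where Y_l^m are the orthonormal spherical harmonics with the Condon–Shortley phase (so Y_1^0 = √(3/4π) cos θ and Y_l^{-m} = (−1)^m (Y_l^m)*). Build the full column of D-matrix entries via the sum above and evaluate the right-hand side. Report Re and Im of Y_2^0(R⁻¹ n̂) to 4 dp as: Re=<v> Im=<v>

Need the full column D^2_{m',0} for m'=−2..2 at α=3.4564, β=0.1358, γ=2.2272.
cos(β/2)=0.997696, sin(β/2)=0.067848
d^2_{-2,0}: single k=2 term ⇒ +0.011224;  D = +0.009072+0.006609i
d^2_{-1,0}: k∈[1..2] ⇒ +0.165046 -0.000763 = +0.164283;  D = -0.156210-0.050868i
d^2_{0,0}: k∈[0..2] ⇒ +0.990815 -0.018329 +0.000021 = +0.972507;  D = +0.972507+0.000000i
d^2_{1,0}: k∈[0..1] ⇒ -0.165046 +0.000763 = -0.164283;  D = +0.156210-0.050868i
d^2_{2,0}: single k=0 term ⇒ +0.011224;  D = +0.009072-0.006609i
Y_2^{m'}(θ=1.9963,φ=0.535) and Σ D·Y over m':
  (+0.0091+0.0066i)·(+0.1539-0.2811i)  (-0.1562-0.0509i)·(-0.2499+0.1481i)  (+0.9725+0.0000i)·(-0.1542+0.0000i)  (+0.1562-0.0509i)·(+0.2499+0.1481i)  (+0.0091-0.0066i)·(+0.1539+0.2811i)
Y_2^0(R⁻¹ n̂) = -0.050300+0.000000i

Re=-0.0503 Im=0.0000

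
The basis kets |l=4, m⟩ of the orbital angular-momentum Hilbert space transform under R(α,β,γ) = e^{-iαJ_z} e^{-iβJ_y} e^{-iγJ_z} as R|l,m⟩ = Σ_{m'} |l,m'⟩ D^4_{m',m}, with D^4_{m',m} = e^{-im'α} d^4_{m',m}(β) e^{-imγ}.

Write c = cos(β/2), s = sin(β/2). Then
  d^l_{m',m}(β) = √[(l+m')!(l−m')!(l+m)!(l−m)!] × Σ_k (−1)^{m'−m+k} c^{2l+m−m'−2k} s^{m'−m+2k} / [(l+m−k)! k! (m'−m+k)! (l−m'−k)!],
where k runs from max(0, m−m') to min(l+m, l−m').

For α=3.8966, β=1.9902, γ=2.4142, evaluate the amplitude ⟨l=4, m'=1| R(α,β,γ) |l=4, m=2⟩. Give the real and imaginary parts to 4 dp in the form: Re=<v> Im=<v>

D^4_{1,2}(3.8966,1.9902,2.4142) = e^{-i·1·3.8966}·d^4_{1,2}(1.9902)·e^{-i·2·2.4142}. Compute d first:
With c≡cos(β/2)=0.544419 and s≡sin(β/2)=0.838813, N=[120·6·720·2]^{1/2}=1018.233765
Admissible k: 1..3 (factorial args all ≥0)
  k=1: (−1)^0·1018.2338/(240)·0.5444^7·0.8388^1 = +0.050447
  k=2: (−1)^1·1018.2338/(48)·0.5444^5·0.8388^3 = -0.598782
  k=3: (−1)^2·1018.2338/(72)·0.5444^3·0.8388^5 = +0.947636
d^4_{1,2}(1.9902) = +0.050447 -0.598782 +0.947636 = +0.399301
Phases: e^{-i·(1)·3.8966}=-0.728267+0.685294i, e^{-i·(2)·2.4142}=+0.115751+0.993278i ⇒ D=-0.305459-0.257169i

Re=-0.3055 Im=-0.2572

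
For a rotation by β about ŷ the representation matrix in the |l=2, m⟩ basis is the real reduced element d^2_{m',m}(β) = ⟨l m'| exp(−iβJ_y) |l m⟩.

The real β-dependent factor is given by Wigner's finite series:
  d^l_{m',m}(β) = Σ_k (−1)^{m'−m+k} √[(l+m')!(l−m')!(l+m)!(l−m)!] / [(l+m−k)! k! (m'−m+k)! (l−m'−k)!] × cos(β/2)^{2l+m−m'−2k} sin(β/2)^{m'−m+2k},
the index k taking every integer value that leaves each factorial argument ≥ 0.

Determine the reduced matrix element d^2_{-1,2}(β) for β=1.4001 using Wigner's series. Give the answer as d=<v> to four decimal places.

d=0.4090

d^2_{-1,2}(β=1.4001) via Wigner's sum:
Half-angle: c=0.764810, s=0.644256. N=√(1·6·24·1)=12.000000
k: max(0,(2)−(-1))=3 … min(2+(2),2−(-1))=3
  k=3: (−1)^0·12.0000/(6)·0.7648^1·0.6443^3 = +0.409033
d^2_{-1,2}(1.4001) = +0.409033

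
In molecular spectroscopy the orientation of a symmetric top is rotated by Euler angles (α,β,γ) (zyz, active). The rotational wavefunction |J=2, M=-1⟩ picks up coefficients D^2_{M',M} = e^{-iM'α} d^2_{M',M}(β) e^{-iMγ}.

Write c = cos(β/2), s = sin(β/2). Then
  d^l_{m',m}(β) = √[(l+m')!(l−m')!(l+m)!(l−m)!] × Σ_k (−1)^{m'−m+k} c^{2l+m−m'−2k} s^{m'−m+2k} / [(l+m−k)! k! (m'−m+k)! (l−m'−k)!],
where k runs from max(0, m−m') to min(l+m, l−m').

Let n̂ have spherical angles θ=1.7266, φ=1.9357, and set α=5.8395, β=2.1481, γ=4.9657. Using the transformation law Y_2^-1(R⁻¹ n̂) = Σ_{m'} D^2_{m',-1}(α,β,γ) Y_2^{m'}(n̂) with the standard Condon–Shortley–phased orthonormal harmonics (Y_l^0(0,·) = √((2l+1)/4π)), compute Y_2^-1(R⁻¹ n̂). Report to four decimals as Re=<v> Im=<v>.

Need the full column D^2_{m',-1} for m'=−2..2 at α=5.8395, β=2.1481, γ=4.9657.
cos(β/2)=0.476568, sin(β/2)=0.879138
d^2_{-2,-1}: single k=1 term ⇒ +0.190310;  D = -0.112743-0.153319i
d^2_{-1,-1}: k∈[0..1] ⇒ +0.051582 -0.526604 = -0.475022;  D = +0.089887+0.466440i
d^2_{0,-1}: k∈[0..1] ⇒ -0.233081 +0.793179 = +0.560098;  D = +0.140367-0.542224i
d^2_{1,-1}: k∈[0..1] ⇒ +0.526604 -0.597349 = -0.070744;  D = -0.045412+0.054245i
d^2_{2,-1}: single k=0 term ⇒ -0.647628;  D = -0.588640+0.270045i
Y_2^{m'}(θ=1.7266,φ=1.9357) and Σ D·Y over m':
  (-0.1127-0.1533i)·(-0.2810+0.2513i)  (+0.0899+0.4664i)·(+0.0423+0.1106i)  (+0.1404-0.5422i)·(-0.2926+0.0000i)  (-0.0454+0.0542i)·(-0.0423+0.1106i)  (-0.5886+0.2700i)·(-0.2810-0.2513i)
Y_2^-1(R⁻¹ n̂) = +0.210510+0.267816i

Re=0.2105 Im=0.2678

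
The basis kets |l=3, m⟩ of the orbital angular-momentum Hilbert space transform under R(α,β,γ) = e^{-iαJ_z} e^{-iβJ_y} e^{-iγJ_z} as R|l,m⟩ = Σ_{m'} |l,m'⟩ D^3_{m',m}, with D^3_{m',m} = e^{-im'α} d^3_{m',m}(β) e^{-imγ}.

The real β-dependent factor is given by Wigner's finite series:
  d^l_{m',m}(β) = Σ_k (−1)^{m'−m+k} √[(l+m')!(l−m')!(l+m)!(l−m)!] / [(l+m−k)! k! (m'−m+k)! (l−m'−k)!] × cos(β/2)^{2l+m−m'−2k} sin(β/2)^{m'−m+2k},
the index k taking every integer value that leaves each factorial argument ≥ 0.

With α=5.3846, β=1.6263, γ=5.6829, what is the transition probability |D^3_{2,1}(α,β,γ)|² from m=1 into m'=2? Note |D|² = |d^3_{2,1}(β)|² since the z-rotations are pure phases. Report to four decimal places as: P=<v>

P=0.1891

D^3_{2,1}(5.3846,1.6263,5.6829) = e^{-i·2·5.3846}·d^3_{2,1}(1.6263)·e^{-i·1·5.6829}. Compute d first:
c=cos(1.6263/2)=0.687214, s=sin(1.6263/2)=0.726455; N=√[120·1·24·2]=75.894664
k∈{0,1} keeps every argument non-negative
  k=0: (−1)^1·75.8947/(24)·0.6872^5·0.7265^1 = -0.352101
  k=1: (−1)^2·75.8947/(12)·0.6872^3·0.7265^3 = +0.786923
d^3_{2,1}(1.6263) = -0.352101 +0.786923 = +0.434822
|D^3_{2,1}|² = |d^3_{2,1}(β)|² = (+0.434822)² = 0.189070 (the z-rotation phases have unit modulus)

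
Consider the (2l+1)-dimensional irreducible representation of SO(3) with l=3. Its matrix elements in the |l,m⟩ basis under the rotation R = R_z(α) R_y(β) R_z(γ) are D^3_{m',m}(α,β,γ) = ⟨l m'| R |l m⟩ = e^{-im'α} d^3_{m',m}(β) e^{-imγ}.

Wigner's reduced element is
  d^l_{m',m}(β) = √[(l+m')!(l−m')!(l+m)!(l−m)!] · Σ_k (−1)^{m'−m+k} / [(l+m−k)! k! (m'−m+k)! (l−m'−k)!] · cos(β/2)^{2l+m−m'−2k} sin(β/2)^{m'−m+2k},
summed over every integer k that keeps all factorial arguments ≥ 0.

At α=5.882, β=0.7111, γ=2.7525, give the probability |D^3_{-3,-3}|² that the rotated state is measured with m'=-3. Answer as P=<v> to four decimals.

First d^3_{-3,-3}(β=0.7111), then the phase factors e^{-i(-3)α} and e^{-i(-3)γ}:
c=cos(0.7111/2)=0.937455, s=sin(0.7111/2)=0.348106; N=√[1·720·1·720]=720.000000
k: max(0,(-3)−(-3))=0 … min(3+(-3),3−(-3))=0
  k=0: (−1)^0·720.0000/(720)·0.9375^6·0.3481^0 = +0.678739
d^3_{-3,-3}(0.7111) = +0.678739
|D^3_{-3,-3}|² = |d^3_{-3,-3}(β)|² = (+0.678739)² = 0.460687 (the z-rotation phases have unit modulus)

P=0.4607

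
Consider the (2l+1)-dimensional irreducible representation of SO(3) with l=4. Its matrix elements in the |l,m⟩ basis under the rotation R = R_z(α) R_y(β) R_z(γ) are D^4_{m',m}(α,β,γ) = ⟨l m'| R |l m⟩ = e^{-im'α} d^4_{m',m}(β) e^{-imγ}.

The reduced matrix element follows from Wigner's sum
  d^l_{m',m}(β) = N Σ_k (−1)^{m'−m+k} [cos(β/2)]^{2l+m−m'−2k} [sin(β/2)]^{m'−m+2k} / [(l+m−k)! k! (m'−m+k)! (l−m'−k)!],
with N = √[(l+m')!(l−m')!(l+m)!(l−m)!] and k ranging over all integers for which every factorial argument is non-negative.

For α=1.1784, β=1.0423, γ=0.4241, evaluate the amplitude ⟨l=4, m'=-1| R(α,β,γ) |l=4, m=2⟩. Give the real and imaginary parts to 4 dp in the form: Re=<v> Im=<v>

D^4_{-1,2}(1.1784,1.0423,0.4241) = e^{-i·-1·1.1784}·d^4_{-1,2}(1.0423)·e^{-i·2·0.4241}. Compute d first:
c=cos(1.0423/2)=0.867247, s=sin(1.0423/2)=0.497878; N=√[6·120·720·2]=1018.233765
k∈{3,4,5} keeps every argument non-negative
  k=3: (−1)^0·1018.2338/(72)·0.8672^5·0.4979^3 = +0.856245
  k=4: (−1)^1·1018.2338/(48)·0.8672^3·0.4979^5 = -0.423300
  k=5: (−1)^2·1018.2338/(240)·0.8672^1·0.4979^7 = +0.027902
d^4_{-1,2}(1.0423) = +0.856245 -0.423300 +0.027902 = +0.460846
D = (+0.382404+0.923995i)·(+0.460846)·(+0.661334-0.750091i) = +0.435950+0.149421i

Re=0.4360 Im=0.1494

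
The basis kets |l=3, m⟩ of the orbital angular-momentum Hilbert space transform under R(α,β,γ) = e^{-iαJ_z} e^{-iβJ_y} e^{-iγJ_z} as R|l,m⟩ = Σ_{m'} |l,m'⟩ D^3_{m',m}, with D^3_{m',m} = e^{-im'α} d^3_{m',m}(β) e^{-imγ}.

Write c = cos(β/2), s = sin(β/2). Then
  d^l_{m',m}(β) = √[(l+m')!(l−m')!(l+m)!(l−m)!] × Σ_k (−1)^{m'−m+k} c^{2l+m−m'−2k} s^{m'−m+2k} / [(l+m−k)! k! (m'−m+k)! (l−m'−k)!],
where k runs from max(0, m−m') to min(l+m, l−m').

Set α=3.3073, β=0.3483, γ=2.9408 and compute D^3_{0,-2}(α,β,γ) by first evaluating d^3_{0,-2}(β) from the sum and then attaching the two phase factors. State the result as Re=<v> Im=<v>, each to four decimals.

First d^3_{0,-2}(β=0.3483), then the phase factors e^{-i(0)α} and e^{-i(-2)γ}:
With c≡cos(β/2)=0.984874 and s≡sin(β/2)=0.173271, N=[6·6·1·120]^{1/2}=65.726707
k: max(0,(-2)−(0))=0 … min(3+(-2),3−(0))=1
  k=0: (−1)^2·65.7267/(12)·0.9849^4·0.1733^2 = +0.154716
  k=1: (−1)^3·65.7267/(12)·0.9849^2·0.1733^4 = -0.004789
d^3_{0,-2}(0.3483) = +0.154716 -0.004789 = +0.149927
D = (+1.000000+0.000000i)·(+0.149927)·(+0.920442-0.390878i) = +0.138000-0.058603i

Re=0.1380 Im=-0.0586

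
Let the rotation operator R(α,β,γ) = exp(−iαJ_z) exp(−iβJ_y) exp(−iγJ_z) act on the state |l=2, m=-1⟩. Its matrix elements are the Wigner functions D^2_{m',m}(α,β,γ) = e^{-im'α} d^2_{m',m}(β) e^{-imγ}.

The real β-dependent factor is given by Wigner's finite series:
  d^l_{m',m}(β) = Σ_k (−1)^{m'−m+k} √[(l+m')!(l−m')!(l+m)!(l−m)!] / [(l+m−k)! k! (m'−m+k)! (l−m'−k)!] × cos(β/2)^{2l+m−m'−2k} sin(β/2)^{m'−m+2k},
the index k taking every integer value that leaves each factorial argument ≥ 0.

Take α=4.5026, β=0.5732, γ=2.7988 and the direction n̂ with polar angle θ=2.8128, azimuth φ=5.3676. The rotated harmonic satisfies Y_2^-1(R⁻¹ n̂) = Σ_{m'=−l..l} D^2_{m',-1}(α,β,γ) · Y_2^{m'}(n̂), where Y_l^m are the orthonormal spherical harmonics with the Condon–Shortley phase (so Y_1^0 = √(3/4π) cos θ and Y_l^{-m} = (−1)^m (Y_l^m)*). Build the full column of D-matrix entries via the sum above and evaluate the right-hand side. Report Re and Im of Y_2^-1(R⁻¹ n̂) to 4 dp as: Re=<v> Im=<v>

Re=0.2983 Im=-0.2439

Need the full column D^2_{m',-1} for m'=−2..2 at α=4.5026, β=0.5732, γ=2.7988.
cos(β/2)=0.959211, sin(β/2)=0.282693
d^2_{-2,-1}: single k=1 term ⇒ +0.498984;  D = +0.360865-0.344617i
d^2_{-1,-1}: k∈[0..1] ⇒ +0.846556 -0.220586 = +0.625970;  D = +0.328563+0.532809i
d^2_{0,-1}: k∈[0..1] ⇒ -0.611128 +0.053080 = -0.558047;  D = +0.525580-0.187570i
d^2_{1,-1}: k∈[0..1] ⇒ +0.220586 -0.006386 = +0.214200;  D = -0.028405-0.212308i
d^2_{2,-1}: single k=0 term ⇒ -0.043340;  D = -0.043212-0.003325i
Y_2^{m'}(θ=2.8128,φ=5.3676) and Σ D·Y over m':
  (+0.3609-0.3446i)·(-0.0104+0.0389i)  (+0.3286+0.5328i)·(-0.1439-0.1872i)  (+0.5256-0.1876i)·(+0.5321+0.0000i)  (-0.0284-0.2123i)·(+0.1439-0.1872i)  (-0.0432-0.0033i)·(-0.0104-0.0389i)
Y_2^-1(R⁻¹ n̂) = +0.298312-0.243860i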